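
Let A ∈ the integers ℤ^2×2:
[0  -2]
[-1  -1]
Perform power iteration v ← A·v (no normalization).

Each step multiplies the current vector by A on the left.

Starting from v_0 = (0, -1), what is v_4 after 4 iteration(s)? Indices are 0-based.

v_0 = (0, -1).
v_1 = A·v_0 = (2, 1).
v_2 = A·v_1 = (-2, -3).
v_3 = A·v_2 = (6, 5).
v_4 = A·v_3 = (-10, -11).

v_4 = (-10, -11)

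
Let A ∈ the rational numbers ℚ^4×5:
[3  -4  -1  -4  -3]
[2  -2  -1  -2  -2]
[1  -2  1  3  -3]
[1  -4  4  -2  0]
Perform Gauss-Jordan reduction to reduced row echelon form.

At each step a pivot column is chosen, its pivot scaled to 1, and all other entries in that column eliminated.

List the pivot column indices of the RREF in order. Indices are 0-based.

pivot columns: 0, 1, 2, 3

step 1: normalize row 0 (÷3) = (1, -4/3, -1/3, -4/3, -1)
  row 1: subtract 2×row0 = (0, 2/3, -1/3, 2/3, 0)
  row 2: subtract 1×row0 = (0, -2/3, 4/3, 13/3, -2)
  row 3: subtract 1×row0 = (0, -8/3, 13/3, -2/3, 1)
step 2: normalize row 1 (÷2/3) = (0, 1, -1/2, 1, 0)
  row 0: subtract -4/3×row1 = (1, 0, -1, 0, -1)
  row 2: subtract -2/3×row1 = (0, 0, 1, 5, -2)
  row 3: subtract -8/3×row1 = (0, 0, 3, 2, 1)
step 3: normalize row 2 (÷1) = (0, 0, 1, 5, -2)
  row 0: subtract -1×row2 = (1, 0, 0, 5, -3)
  row 1: subtract -1/2×row2 = (0, 1, 0, 7/2, -1)
  row 3: subtract 3×row2 = (0, 0, 0, -13, 7)
step 4: normalize row 3 (÷-13) = (0, 0, 0, 1, -7/13)
  row 0: subtract 5×row3 = (1, 0, 0, 0, -4/13)
  row 1: subtract 7/2×row3 = (0, 1, 0, 0, 23/26)
  row 2: subtract 5×row3 = (0, 0, 1, 0, 9/13)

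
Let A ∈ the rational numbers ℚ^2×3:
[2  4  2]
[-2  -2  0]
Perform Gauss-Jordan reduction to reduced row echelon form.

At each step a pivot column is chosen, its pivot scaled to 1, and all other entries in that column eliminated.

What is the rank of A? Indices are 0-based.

rank = 2

pivot(0,0)=2: scale R0 → (1, 2, 1)
  clear (1,0): R1 −= (-2)R0 → (0, 2, 2)
pivot(1,1)=2: scale R1 → (0, 1, 1)
  clear (0,1): R0 −= (2)R1 → (1, 0, -1)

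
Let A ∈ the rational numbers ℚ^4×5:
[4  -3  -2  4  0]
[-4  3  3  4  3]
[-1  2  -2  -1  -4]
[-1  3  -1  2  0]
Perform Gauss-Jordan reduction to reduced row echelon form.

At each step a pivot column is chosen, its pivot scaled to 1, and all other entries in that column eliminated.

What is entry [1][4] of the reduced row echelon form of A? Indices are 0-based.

pivot(0,0)=4: scale R0 → (1, -3/4, -1/2, 1, 0)
  clear (1,0): R1 −= (-4)R0 → (0, 0, 1, 8, 3)
  clear (2,0): R2 −= (-1)R0 → (0, 5/4, -5/2, 0, -4)
  clear (3,0): R3 −= (-1)R0 → (0, 9/4, -3/2, 3, 0)
pivot(1,1): swap R1↔R2
pivot(1,1)=5/4: scale R1 → (0, 1, -2, 0, -16/5)
  clear (0,1): R0 −= (-3/4)R1 → (1, 0, -2, 1, -12/5)
  clear (3,1): R3 −= (9/4)R1 → (0, 0, 3, 3, 36/5)
pivot(2,2)=1: scale R2 → (0, 0, 1, 8, 3)
  clear (0,2): R0 −= (-2)R2 → (1, 0, 0, 17, 18/5)
  clear (1,2): R1 −= (-2)R2 → (0, 1, 0, 16, 14/5)
  clear (3,2): R3 −= (3)R2 → (0, 0, 0, -21, -9/5)
pivot(3,3)=-21: scale R3 → (0, 0, 0, 1, 3/35)
  clear (0,3): R0 −= (17)R3 → (1, 0, 0, 0, 15/7)
  clear (1,3): R1 −= (16)R3 → (0, 1, 0, 0, 10/7)
  clear (2,3): R2 −= (8)R3 → (0, 0, 1, 0, 81/35)

M[1][4] = 10/7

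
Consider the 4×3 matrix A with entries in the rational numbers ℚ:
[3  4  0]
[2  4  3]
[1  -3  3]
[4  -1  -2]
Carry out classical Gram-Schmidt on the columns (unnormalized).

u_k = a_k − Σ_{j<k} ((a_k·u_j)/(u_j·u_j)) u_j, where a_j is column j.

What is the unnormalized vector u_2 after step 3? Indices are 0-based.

Step 1: u_0 = a_0 = (3, 2, 1, 4).
Step 2: u_1 = a_1 − (13/30)·u_0 = (27/10, 47/15, -103/30, -41/15).
Step 3: u_2 = a_2 − (1/30)·u_0 − (137/1091)·u_1 = (-479/1091, 2771/1091, 3707/1091, -1953/1091).

u_2 = (-479/1091, 2771/1091, 3707/1091, -1953/1091)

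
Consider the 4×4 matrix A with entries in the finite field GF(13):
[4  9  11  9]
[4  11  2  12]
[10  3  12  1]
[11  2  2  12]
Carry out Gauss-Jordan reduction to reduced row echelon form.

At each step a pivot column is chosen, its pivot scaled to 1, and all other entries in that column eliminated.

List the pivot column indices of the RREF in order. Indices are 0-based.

pivot(0,0)=4: scale R0 → (1, 12, 6, 12)
  clear (1,0): R1 −= (4)R0 → (0, 2, 4, 3)
  clear (2,0): R2 −= (10)R0 → (0, 0, 4, 11)
  clear (3,0): R3 −= (11)R0 → (0, 0, 1, 10)
pivot(1,1)=2: scale R1 → (0, 1, 2, 8)
  clear (0,1): R0 −= (12)R1 → (1, 0, 8, 7)
pivot(2,2)=4: scale R2 → (0, 0, 1, 6)
  clear (0,2): R0 −= (8)R2 → (1, 0, 0, 11)
  clear (1,2): R1 −= (2)R2 → (0, 1, 0, 9)
  clear (3,2): R3 −= (1)R2 → (0, 0, 0, 4)
pivot(3,3)=4: scale R3 → (0, 0, 0, 1)
  clear (0,3): R0 −= (11)R3 → (1, 0, 0, 0)
  clear (1,3): R1 −= (9)R3 → (0, 1, 0, 0)
  clear (2,3): R2 −= (6)R3 → (0, 0, 1, 0)

pivot columns: 0, 1, 2, 3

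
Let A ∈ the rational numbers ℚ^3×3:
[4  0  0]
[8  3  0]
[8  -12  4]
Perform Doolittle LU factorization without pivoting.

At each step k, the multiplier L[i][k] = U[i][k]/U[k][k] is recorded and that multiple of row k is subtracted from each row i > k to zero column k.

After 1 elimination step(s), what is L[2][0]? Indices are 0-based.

[col 0] pivot 4
  R1 -= 2*R0 → (0, 3, 0)  (L[1][0] := 2)
  R2 -= 2*R0 → (0, -12, 4)  (L[2][0] := 2)

L[2][0] = 2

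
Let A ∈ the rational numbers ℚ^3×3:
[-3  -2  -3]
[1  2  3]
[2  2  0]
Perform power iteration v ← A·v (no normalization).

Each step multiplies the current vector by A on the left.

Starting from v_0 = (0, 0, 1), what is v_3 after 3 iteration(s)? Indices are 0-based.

v_0 = (0, 0, 1).
v_1 = A·v_0 = (-3, 3, 0).
v_2 = A·v_1 = (3, 3, 0).
v_3 = A·v_2 = (-15, 9, 12).

v_3 = (-15, 9, 12)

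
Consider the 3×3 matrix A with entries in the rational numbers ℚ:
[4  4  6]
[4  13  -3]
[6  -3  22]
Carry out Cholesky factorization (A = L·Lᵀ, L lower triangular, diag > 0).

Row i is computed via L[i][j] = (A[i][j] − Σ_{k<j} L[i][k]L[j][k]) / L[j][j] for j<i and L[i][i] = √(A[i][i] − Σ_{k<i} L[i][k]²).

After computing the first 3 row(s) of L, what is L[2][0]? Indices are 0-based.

L[2][0] = 3

Step 1: L[0][0] = √(4) = 2.
  L[1][0] = (4) / L[0][0] = 2.
Step 2: L[1][1] = √(9) = 3.
  L[2][0] = (6) / L[0][0] = 3.
  L[2][1] = (-9) / L[1][1] = -3.
Step 3: L[2][2] = √(4) = 2.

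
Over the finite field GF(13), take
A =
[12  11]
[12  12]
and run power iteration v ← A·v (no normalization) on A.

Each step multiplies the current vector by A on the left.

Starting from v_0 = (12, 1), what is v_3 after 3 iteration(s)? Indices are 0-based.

v_0 = (12, 1).
v_1 = A·v_0 = (12, 0).
v_2 = A·v_1 = (1, 1).
v_3 = A·v_2 = (10, 11).

v_3 = (10, 11)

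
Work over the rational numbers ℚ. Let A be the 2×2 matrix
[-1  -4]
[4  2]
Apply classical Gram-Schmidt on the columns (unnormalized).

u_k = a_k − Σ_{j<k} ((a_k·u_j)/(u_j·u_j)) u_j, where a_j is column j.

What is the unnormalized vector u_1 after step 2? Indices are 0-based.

Step 1: u_0 = a_0 = (-1, 4).
Step 2: u_1 = a_1 − (12/17)·u_0 = (-56/17, -14/17).

u_1 = (-56/17, -14/17)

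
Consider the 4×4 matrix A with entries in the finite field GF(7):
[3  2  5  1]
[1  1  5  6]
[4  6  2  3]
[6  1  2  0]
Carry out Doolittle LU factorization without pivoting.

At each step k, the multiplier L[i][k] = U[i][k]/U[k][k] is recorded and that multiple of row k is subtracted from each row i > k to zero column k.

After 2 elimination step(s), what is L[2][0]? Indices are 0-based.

Step 1: pivot at (0,0) is 3.
  row1 ← row1 − (5)·row0  ⇒  L[1][0]=5, U row1=(0, 5, 1, 1)
  row2 ← row2 − (6)·row0  ⇒  L[2][0]=6, U row2=(0, 1, 0, 4)
  row3 ← row3 − (2)·row0  ⇒  L[3][0]=2, U row3=(0, 4, 6, 5)
Step 2: pivot at (1,1) is 5.
  row2 ← row2 − (3)·row1  ⇒  L[2][1]=3, U row2=(0, 0, 4, 1)
  row3 ← row3 − (5)·row1  ⇒  L[3][1]=5, U row3=(0, 0, 1, 0)

L[2][0] = 6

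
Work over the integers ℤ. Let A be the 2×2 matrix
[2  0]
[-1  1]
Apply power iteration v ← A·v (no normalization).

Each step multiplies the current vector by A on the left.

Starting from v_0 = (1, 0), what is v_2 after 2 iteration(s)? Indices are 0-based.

v_0 = (1, 0).
v_1 = A·v_0 = (2, -1).
v_2 = A·v_1 = (4, -3).

v_2 = (4, -3)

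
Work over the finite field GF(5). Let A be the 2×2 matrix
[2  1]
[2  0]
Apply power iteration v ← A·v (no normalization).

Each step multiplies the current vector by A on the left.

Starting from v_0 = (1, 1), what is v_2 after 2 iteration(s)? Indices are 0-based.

v_0 = (1, 1).
v_1 = A·v_0 = (3, 2).
v_2 = A·v_1 = (3, 1).

v_2 = (3, 1)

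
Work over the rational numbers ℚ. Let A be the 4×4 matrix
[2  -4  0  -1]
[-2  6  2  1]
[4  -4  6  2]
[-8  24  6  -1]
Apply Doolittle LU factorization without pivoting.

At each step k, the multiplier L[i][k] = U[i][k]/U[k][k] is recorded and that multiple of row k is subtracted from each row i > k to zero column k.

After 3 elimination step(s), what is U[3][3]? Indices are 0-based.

Step 1: pivot at (0,0) is 2.
  row1 ← row1 − (-1)·row0  ⇒  L[1][0]=-1, U row1=(0, 2, 2, 0)
  row2 ← row2 − (2)·row0  ⇒  L[2][0]=2, U row2=(0, 4, 6, 4)
  row3 ← row3 − (-4)·row0  ⇒  L[3][0]=-4, U row3=(0, 8, 6, -5)
Step 2: pivot at (1,1) is 2.
  row2 ← row2 − (2)·row1  ⇒  L[2][1]=2, U row2=(0, 0, 2, 4)
  row3 ← row3 − (4)·row1  ⇒  L[3][1]=4, U row3=(0, 0, -2, -5)
Step 3: pivot at (2,2) is 2.
  row3 ← row3 − (-1)·row2  ⇒  L[3][2]=-1, U row3=(0, 0, 0, -1)

U[3][3] = -1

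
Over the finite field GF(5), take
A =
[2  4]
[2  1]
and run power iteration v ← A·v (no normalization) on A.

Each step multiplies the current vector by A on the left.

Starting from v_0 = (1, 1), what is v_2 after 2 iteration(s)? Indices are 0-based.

v_2 = (4, 0)

v_0 = (1, 1).
v_1 = A·v_0 = (1, 3).
v_2 = A·v_1 = (4, 0).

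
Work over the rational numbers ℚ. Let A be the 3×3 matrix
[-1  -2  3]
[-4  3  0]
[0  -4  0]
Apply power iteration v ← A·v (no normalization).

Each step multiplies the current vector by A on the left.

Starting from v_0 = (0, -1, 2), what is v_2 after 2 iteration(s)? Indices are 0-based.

v_2 = (10, -41, 12)

v_0 = (0, -1, 2).
v_1 = A·v_0 = (8, -3, 4).
v_2 = A·v_1 = (10, -41, 12).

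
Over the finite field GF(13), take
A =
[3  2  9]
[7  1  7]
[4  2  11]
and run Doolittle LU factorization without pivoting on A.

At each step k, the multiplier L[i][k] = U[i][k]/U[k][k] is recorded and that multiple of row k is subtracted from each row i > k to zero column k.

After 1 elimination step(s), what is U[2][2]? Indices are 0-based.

U[2][2] = 12

Step 1: pivot at (0,0) is 3.
  row1 ← row1 − (11)·row0  ⇒  L[1][0]=11, U row1=(0, 5, 12)
  row2 ← row2 − (10)·row0  ⇒  L[2][0]=10, U row2=(0, 8, 12)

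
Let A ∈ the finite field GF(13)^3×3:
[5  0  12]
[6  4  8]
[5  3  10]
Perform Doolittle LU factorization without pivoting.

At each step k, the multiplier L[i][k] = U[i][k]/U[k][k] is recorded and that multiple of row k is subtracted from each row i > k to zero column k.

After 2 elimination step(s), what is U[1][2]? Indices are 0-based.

Step 1: pivot at (0,0) is 5.
  row1 ← row1 − (9)·row0  ⇒  L[1][0]=9, U row1=(0, 4, 4)
  row2 ← row2 − (1)·row0  ⇒  L[2][0]=1, U row2=(0, 3, 11)
Step 2: pivot at (1,1) is 4.
  row2 ← row2 − (4)·row1  ⇒  L[2][1]=4, U row2=(0, 0, 8)

U[1][2] = 4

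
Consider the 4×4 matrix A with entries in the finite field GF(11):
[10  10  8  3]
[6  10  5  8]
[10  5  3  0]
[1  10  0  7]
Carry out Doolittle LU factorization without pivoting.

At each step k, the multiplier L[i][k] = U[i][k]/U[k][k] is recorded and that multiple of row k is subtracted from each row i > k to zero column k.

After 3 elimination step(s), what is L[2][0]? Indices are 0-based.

L[2][0] = 1

[col 0] pivot 10
  R1 -= 5*R0 → (0, 4, 9, 4)  (L[1][0] := 5)
  R2 -= 1*R0 → (0, 6, 6, 8)  (L[2][0] := 1)
  R3 -= 10*R0 → (0, 9, 8, 10)  (L[3][0] := 10)
[col 1] pivot 4
  R2 -= 7*R1 → (0, 0, 9, 2)  (L[2][1] := 7)
  R3 -= 5*R1 → (0, 0, 7, 1)  (L[3][1] := 5)
[col 2] pivot 9
  R3 -= 2*R2 → (0, 0, 0, 8)  (L[3][2] := 2)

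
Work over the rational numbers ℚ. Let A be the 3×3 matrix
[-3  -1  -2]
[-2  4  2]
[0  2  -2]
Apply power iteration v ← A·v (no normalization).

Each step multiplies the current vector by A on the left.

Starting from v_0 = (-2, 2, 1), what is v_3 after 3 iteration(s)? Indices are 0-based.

v_0 = (-2, 2, 1).
v_1 = A·v_0 = (2, 14, 2).
v_2 = A·v_1 = (-24, 56, 24).
v_3 = A·v_2 = (-32, 320, 64).

v_3 = (-32, 320, 64)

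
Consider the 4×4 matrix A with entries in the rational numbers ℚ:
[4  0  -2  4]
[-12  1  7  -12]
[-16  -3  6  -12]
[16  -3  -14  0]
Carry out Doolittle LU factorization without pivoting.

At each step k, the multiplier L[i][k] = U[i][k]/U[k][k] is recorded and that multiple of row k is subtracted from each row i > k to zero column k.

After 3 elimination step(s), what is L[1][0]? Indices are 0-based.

Step 1: pivot at (0,0) is 4.
  row1 ← row1 − (-3)·row0  ⇒  L[1][0]=-3, U row1=(0, 1, 1, 0)
  row2 ← row2 − (-4)·row0  ⇒  L[2][0]=-4, U row2=(0, -3, -2, 4)
  row3 ← row3 − (4)·row0  ⇒  L[3][0]=4, U row3=(0, -3, -6, -16)
Step 2: pivot at (1,1) is 1.
  row2 ← row2 − (-3)·row1  ⇒  L[2][1]=-3, U row2=(0, 0, 1, 4)
  row3 ← row3 − (-3)·row1  ⇒  L[3][1]=-3, U row3=(0, 0, -3, -16)
Step 3: pivot at (2,2) is 1.
  row3 ← row3 − (-3)·row2  ⇒  L[3][2]=-3, U row3=(0, 0, 0, -4)

L[1][0] = -3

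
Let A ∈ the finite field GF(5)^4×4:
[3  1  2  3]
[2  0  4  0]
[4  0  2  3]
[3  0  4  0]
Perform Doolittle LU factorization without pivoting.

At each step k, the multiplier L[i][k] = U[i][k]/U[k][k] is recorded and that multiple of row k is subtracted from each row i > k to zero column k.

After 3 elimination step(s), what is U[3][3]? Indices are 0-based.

k=0: U[0][0]=3
  eliminate (1,0): mult=4, new row 1: (0, 1, 1, 3); set L[1][0]=4
  eliminate (2,0): mult=3, new row 2: (0, 2, 1, 4); set L[2][0]=3
  eliminate (3,0): mult=1, new row 3: (0, 4, 2, 2); set L[3][0]=1
k=1: U[1][1]=1
  eliminate (2,1): mult=2, new row 2: (0, 0, 4, 3); set L[2][1]=2
  eliminate (3,1): mult=4, new row 3: (0, 0, 3, 0); set L[3][1]=4
k=2: U[2][2]=4
  eliminate (3,2): mult=2, new row 3: (0, 0, 0, 4); set L[3][2]=2

U[3][3] = 4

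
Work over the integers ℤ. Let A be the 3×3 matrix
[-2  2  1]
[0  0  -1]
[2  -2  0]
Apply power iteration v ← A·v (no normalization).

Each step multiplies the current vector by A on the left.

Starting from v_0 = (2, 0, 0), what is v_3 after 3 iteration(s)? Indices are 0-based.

v_3 = (-40, 8, 32)

v_0 = (2, 0, 0).
v_1 = A·v_0 = (-4, 0, 4).
v_2 = A·v_1 = (12, -4, -8).
v_3 = A·v_2 = (-40, 8, 32).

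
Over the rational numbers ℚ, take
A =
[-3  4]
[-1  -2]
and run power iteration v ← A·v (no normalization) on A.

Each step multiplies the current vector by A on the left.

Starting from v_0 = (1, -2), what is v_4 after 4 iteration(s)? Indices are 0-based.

v_0 = (1, -2).
v_1 = A·v_0 = (-11, 3).
v_2 = A·v_1 = (45, 5).
v_3 = A·v_2 = (-115, -55).
v_4 = A·v_3 = (125, 225).

v_4 = (125, 225)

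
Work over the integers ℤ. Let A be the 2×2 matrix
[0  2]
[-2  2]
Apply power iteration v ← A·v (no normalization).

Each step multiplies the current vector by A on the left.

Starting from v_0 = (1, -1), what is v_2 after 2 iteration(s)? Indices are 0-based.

v_2 = (-8, -4)

v_0 = (1, -1).
v_1 = A·v_0 = (-2, -4).
v_2 = A·v_1 = (-8, -4).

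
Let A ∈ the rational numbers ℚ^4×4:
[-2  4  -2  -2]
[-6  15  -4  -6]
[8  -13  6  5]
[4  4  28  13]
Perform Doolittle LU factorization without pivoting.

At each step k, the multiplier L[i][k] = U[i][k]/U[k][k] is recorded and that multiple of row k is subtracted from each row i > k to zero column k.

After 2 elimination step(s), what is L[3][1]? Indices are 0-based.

L[3][1] = 4

Step 1: pivot at (0,0) is -2.
  row1 ← row1 − (3)·row0  ⇒  L[1][0]=3, U row1=(0, 3, 2, 0)
  row2 ← row2 − (-4)·row0  ⇒  L[2][0]=-4, U row2=(0, 3, -2, -3)
  row3 ← row3 − (-2)·row0  ⇒  L[3][0]=-2, U row3=(0, 12, 24, 9)
Step 2: pivot at (1,1) is 3.
  row2 ← row2 − (1)·row1  ⇒  L[2][1]=1, U row2=(0, 0, -4, -3)
  row3 ← row3 − (4)·row1  ⇒  L[3][1]=4, U row3=(0, 0, 16, 9)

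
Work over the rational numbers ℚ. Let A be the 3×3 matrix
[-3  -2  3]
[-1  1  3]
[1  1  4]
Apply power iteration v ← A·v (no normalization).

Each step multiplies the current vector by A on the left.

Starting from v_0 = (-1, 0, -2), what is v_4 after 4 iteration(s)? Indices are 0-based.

v_4 = (-183, -742, -1055)

v_0 = (-1, 0, -2).
v_1 = A·v_0 = (-3, -5, -9).
v_2 = A·v_1 = (-8, -29, -44).
v_3 = A·v_2 = (-50, -153, -213).
v_4 = A·v_3 = (-183, -742, -1055).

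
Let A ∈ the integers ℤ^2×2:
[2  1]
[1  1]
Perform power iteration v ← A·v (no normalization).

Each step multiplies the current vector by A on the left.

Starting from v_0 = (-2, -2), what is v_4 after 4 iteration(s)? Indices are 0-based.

v_0 = (-2, -2).
v_1 = A·v_0 = (-6, -4).
v_2 = A·v_1 = (-16, -10).
v_3 = A·v_2 = (-42, -26).
v_4 = A·v_3 = (-110, -68).

v_4 = (-110, -68)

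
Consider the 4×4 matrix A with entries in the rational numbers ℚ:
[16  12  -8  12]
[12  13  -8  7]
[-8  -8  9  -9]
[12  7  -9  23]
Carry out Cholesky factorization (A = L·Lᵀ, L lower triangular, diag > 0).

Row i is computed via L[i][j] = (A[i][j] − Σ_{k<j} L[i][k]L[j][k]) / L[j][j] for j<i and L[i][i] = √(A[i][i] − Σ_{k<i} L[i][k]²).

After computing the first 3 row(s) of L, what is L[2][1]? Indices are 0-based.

L[2][1] = -1

Step 1: L[0][0] = √(16) = 4.
  L[1][0] = (12) / L[0][0] = 3.
Step 2: L[1][1] = √(4) = 2.
  L[2][0] = (-8) / L[0][0] = -2.
  L[2][1] = (-2) / L[1][1] = -1.
Step 3: L[2][2] = √(4) = 2.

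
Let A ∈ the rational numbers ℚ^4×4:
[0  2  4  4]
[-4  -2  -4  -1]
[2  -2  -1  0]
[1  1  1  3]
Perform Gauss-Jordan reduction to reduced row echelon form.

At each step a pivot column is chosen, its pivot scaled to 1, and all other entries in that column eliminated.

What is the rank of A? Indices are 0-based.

[1] R0 <-> R1
[1] R0 /= -4  ⇒  (1, 1/2, 1, 1/4)
     R2 -= 2·R0  ⇒  (0, -3, -3, -1/2)
     R3 -= 1·R0  ⇒  (0, 1/2, 0, 11/4)
[2] R1 /= 2  ⇒  (0, 1, 2, 2)
     R0 -= 1/2·R1  ⇒  (1, 0, 0, -3/4)
     R2 -= -3·R1  ⇒  (0, 0, 3, 11/2)
     R3 -= 1/2·R1  ⇒  (0, 0, -1, 7/4)
[3] R2 /= 3  ⇒  (0, 0, 1, 11/6)
     R1 -= 2·R2  ⇒  (0, 1, 0, -5/3)
     R3 -= -1·R2  ⇒  (0, 0, 0, 43/12)
[4] R3 /= 43/12  ⇒  (0, 0, 0, 1)
     R0 -= -3/4·R3  ⇒  (1, 0, 0, 0)
     R1 -= -5/3·R3  ⇒  (0, 1, 0, 0)
     R2 -= 11/6·R3  ⇒  (0, 0, 1, 0)

rank = 4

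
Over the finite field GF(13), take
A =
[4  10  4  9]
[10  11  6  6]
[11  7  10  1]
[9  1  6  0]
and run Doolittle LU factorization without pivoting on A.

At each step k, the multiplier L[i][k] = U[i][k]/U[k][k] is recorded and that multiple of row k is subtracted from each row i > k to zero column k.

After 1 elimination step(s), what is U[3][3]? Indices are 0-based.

U[3][3] = 9

[col 0] pivot 4
  R1 -= 9*R0 → (0, 12, 9, 3)  (L[1][0] := 9)
  R2 -= 6*R0 → (0, 12, 12, 12)  (L[2][0] := 6)
  R3 -= 12*R0 → (0, 11, 10, 9)  (L[3][0] := 12)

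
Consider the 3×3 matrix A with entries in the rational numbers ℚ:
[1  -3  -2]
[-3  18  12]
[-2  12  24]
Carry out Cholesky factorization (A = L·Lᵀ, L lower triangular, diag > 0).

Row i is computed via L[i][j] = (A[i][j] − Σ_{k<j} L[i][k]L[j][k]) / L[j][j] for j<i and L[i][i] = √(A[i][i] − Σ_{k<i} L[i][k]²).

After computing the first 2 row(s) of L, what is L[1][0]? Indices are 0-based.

Step 1: L[0][0] = √(1) = 1.
  L[1][0] = (-3) / L[0][0] = -3.
Step 2: L[1][1] = √(9) = 3.

L[1][0] = -3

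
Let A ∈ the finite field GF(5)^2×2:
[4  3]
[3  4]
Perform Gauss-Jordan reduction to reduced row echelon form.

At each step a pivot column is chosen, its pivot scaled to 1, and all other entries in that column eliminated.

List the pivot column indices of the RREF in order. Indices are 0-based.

pivot columns: 0, 1

pivot(0,0)=4: scale R0 → (1, 2)
  clear (1,0): R1 −= (3)R0 → (0, 3)
pivot(1,1)=3: scale R1 → (0, 1)
  clear (0,1): R0 −= (2)R1 → (1, 0)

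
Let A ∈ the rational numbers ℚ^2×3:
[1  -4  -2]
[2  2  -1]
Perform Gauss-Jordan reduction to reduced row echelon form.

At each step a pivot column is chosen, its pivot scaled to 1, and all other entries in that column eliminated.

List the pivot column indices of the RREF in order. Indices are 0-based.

pivot columns: 0, 1

step 1: normalize row 0 (÷1) = (1, -4, -2)
  row 1: subtract 2×row0 = (0, 10, 3)
step 2: normalize row 1 (÷10) = (0, 1, 3/10)
  row 0: subtract -4×row1 = (1, 0, -4/5)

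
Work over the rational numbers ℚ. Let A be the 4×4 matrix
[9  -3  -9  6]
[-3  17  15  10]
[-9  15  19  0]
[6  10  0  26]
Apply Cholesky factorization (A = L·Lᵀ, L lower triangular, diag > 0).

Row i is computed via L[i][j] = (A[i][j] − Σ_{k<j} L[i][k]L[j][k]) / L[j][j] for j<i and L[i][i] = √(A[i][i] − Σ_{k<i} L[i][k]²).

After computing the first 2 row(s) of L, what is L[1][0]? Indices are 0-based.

L[1][0] = -1

Step 1: L[0][0] = √(9) = 3.
  L[1][0] = (-3) / L[0][0] = -1.
Step 2: L[1][1] = √(16) = 4.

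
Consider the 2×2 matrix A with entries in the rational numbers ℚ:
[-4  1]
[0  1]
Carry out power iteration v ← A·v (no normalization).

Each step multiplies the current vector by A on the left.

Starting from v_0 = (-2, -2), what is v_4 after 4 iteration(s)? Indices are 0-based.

v_0 = (-2, -2).
v_1 = A·v_0 = (6, -2).
v_2 = A·v_1 = (-26, -2).
v_3 = A·v_2 = (102, -2).
v_4 = A·v_3 = (-410, -2).

v_4 = (-410, -2)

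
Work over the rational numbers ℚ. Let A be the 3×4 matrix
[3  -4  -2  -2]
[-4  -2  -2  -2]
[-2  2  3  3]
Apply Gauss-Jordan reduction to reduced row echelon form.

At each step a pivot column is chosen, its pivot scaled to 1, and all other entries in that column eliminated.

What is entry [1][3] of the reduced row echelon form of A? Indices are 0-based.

step 1: normalize row 0 (÷3) = (1, -4/3, -2/3, -2/3)
  row 1: subtract -4×row0 = (0, -22/3, -14/3, -14/3)
  row 2: subtract -2×row0 = (0, -2/3, 5/3, 5/3)
step 2: normalize row 1 (÷-22/3) = (0, 1, 7/11, 7/11)
  row 0: subtract -4/3×row1 = (1, 0, 2/11, 2/11)
  row 2: subtract -2/3×row1 = (0, 0, 23/11, 23/11)
step 3: normalize row 2 (÷23/11) = (0, 0, 1, 1)
  row 0: subtract 2/11×row2 = (1, 0, 0, 0)
  row 1: subtract 7/11×row2 = (0, 1, 0, 0)

M[1][3] = 0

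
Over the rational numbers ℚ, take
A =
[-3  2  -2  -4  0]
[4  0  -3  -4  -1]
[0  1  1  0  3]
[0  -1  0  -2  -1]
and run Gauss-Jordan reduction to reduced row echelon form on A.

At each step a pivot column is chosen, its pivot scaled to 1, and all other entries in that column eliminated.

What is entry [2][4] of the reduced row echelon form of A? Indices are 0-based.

[1] R0 /= -3  ⇒  (1, -2/3, 2/3, 4/3, 0)
     R1 -= 4·R0  ⇒  (0, 8/3, -17/3, -28/3, -1)
[2] R1 /= 8/3  ⇒  (0, 1, -17/8, -7/2, -3/8)
     R0 -= -2/3·R1  ⇒  (1, 0, -3/4, -1, -1/4)
     R2 -= 1·R1  ⇒  (0, 0, 25/8, 7/2, 27/8)
     R3 -= -1·R1  ⇒  (0, 0, -17/8, -11/2, -11/8)
[3] R2 /= 25/8  ⇒  (0, 0, 1, 28/25, 27/25)
     R0 -= -3/4·R2  ⇒  (1, 0, 0, -4/25, 14/25)
     R1 -= -17/8·R2  ⇒  (0, 1, 0, -28/25, 48/25)
     R3 -= -17/8·R2  ⇒  (0, 0, 0, -78/25, 23/25)
[4] R3 /= -78/25  ⇒  (0, 0, 0, 1, -23/78)
     R0 -= -4/25·R3  ⇒  (1, 0, 0, 0, 20/39)
     R1 -= -28/25·R3  ⇒  (0, 1, 0, 0, 62/39)
     R2 -= 28/25·R3  ⇒  (0, 0, 1, 0, 55/39)

M[2][4] = 55/39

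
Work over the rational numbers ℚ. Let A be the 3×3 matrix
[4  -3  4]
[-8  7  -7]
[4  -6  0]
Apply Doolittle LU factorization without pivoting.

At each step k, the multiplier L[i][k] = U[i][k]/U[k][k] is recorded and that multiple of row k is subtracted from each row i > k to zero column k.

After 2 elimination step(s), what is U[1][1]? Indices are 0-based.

U[1][1] = 1

Step 1: pivot at (0,0) is 4.
  row1 ← row1 − (-2)·row0  ⇒  L[1][0]=-2, U row1=(0, 1, 1)
  row2 ← row2 − (1)·row0  ⇒  L[2][0]=1, U row2=(0, -3, -4)
Step 2: pivot at (1,1) is 1.
  row2 ← row2 − (-3)·row1  ⇒  L[2][1]=-3, U row2=(0, 0, -1)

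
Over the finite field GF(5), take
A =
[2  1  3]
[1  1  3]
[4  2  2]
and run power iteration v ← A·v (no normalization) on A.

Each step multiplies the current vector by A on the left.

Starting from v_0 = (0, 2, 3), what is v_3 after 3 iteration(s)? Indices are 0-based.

v_3 = (1, 3, 3)

v_0 = (0, 2, 3).
v_1 = A·v_0 = (1, 1, 0).
v_2 = A·v_1 = (3, 2, 1).
v_3 = A·v_2 = (1, 3, 3).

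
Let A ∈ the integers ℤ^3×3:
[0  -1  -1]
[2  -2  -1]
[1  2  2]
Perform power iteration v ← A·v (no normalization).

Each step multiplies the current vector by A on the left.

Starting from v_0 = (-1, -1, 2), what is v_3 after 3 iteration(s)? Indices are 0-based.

v_3 = (2, 3, -3)

v_0 = (-1, -1, 2).
v_1 = A·v_0 = (-1, -2, 1).
v_2 = A·v_1 = (1, 1, -3).
v_3 = A·v_2 = (2, 3, -3).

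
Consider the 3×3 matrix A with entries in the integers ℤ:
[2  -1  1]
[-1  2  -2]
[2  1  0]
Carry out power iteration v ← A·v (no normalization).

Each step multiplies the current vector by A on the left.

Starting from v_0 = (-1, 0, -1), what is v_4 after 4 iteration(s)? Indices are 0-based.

v_4 = (-128, 142, -33)

v_0 = (-1, 0, -1).
v_1 = A·v_0 = (-3, 3, -2).
v_2 = A·v_1 = (-11, 13, -3).
v_3 = A·v_2 = (-38, 43, -9).
v_4 = A·v_3 = (-128, 142, -33).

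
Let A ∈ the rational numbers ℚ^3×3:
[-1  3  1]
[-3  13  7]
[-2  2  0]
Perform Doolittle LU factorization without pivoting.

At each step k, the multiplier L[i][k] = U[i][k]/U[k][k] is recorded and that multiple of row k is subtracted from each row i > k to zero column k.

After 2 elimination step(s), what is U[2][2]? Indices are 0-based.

k=0: U[0][0]=-1
  eliminate (1,0): mult=3, new row 1: (0, 4, 4); set L[1][0]=3
  eliminate (2,0): mult=2, new row 2: (0, -4, -2); set L[2][0]=2
k=1: U[1][1]=4
  eliminate (2,1): mult=-1, new row 2: (0, 0, 2); set L[2][1]=-1

U[2][2] = 2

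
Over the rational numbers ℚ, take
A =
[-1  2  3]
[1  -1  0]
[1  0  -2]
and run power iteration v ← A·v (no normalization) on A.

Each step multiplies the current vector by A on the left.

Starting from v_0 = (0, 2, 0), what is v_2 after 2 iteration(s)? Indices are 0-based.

v_0 = (0, 2, 0).
v_1 = A·v_0 = (4, -2, 0).
v_2 = A·v_1 = (-8, 6, 4).

v_2 = (-8, 6, 4)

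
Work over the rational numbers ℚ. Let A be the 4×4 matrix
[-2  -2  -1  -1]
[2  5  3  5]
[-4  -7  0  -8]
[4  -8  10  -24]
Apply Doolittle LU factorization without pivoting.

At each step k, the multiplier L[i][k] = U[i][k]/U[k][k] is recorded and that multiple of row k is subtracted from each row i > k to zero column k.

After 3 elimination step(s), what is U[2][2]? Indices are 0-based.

[col 0] pivot -2
  R1 -= -1*R0 → (0, 3, 2, 4)  (L[1][0] := -1)
  R2 -= 2*R0 → (0, -3, 2, -6)  (L[2][0] := 2)
  R3 -= -2*R0 → (0, -12, 8, -26)  (L[3][0] := -2)
[col 1] pivot 3
  R2 -= -1*R1 → (0, 0, 4, -2)  (L[2][1] := -1)
  R3 -= -4*R1 → (0, 0, 16, -10)  (L[3][1] := -4)
[col 2] pivot 4
  R3 -= 4*R2 → (0, 0, 0, -2)  (L[3][2] := 4)

U[2][2] = 4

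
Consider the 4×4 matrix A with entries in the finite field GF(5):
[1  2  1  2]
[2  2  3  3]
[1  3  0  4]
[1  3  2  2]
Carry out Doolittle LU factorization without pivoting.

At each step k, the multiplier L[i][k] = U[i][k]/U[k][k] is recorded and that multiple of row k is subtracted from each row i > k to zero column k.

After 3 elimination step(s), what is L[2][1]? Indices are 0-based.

Step 1: pivot at (0,0) is 1.
  row1 ← row1 − (2)·row0  ⇒  L[1][0]=2, U row1=(0, 3, 1, 4)
  row2 ← row2 − (1)·row0  ⇒  L[2][0]=1, U row2=(0, 1, 4, 2)
  row3 ← row3 − (1)·row0  ⇒  L[3][0]=1, U row3=(0, 1, 1, 0)
Step 2: pivot at (1,1) is 3.
  row2 ← row2 − (2)·row1  ⇒  L[2][1]=2, U row2=(0, 0, 2, 4)
  row3 ← row3 − (2)·row1  ⇒  L[3][1]=2, U row3=(0, 0, 4, 2)
Step 3: pivot at (2,2) is 2.
  row3 ← row3 − (2)·row2  ⇒  L[3][2]=2, U row3=(0, 0, 0, 4)

L[2][1] = 2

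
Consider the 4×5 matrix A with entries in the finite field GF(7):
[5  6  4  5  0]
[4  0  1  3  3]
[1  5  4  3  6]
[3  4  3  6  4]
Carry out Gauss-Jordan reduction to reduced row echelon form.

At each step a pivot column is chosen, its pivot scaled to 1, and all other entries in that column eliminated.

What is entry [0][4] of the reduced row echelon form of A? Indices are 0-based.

M[0][4] = 6

step 1: normalize row 0 (÷5) = (1, 4, 5, 1, 0)
  row 1: subtract 4×row0 = (0, 5, 2, 6, 3)
  row 2: subtract 1×row0 = (0, 1, 6, 2, 6)
  row 3: subtract 3×row0 = (0, 6, 2, 3, 4)
step 2: normalize row 1 (÷5) = (0, 1, 6, 4, 2)
  row 0: subtract 4×row1 = (1, 0, 2, 6, 6)
  row 2: subtract 1×row1 = (0, 0, 0, 5, 4)
  row 3: subtract 6×row1 = (0, 0, 1, 0, 6)
step 3: exchange rows 2,3
step 3: normalize row 2 (÷1) = (0, 0, 1, 0, 6)
  row 0: subtract 2×row2 = (1, 0, 0, 6, 1)
  row 1: subtract 6×row2 = (0, 1, 0, 4, 1)
step 4: normalize row 3 (÷5) = (0, 0, 0, 1, 5)
  row 0: subtract 6×row3 = (1, 0, 0, 0, 6)
  row 1: subtract 4×row3 = (0, 1, 0, 0, 2)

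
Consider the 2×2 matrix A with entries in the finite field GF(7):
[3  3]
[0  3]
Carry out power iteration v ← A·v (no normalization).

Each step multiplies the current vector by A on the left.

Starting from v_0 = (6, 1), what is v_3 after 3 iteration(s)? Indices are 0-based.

v_3 = (5, 6)

v_0 = (6, 1).
v_1 = A·v_0 = (0, 3).
v_2 = A·v_1 = (2, 2).
v_3 = A·v_2 = (5, 6).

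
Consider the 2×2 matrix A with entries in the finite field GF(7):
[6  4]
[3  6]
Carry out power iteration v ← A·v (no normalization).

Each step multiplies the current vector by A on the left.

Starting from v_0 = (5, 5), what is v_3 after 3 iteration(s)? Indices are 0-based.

v_0 = (5, 5).
v_1 = A·v_0 = (1, 3).
v_2 = A·v_1 = (4, 0).
v_3 = A·v_2 = (3, 5).

v_3 = (3, 5)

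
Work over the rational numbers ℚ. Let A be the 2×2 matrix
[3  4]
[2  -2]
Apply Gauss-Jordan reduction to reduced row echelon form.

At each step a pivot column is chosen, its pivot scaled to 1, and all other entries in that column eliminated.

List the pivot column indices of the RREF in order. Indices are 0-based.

pivot(0,0)=3: scale R0 → (1, 4/3)
  clear (1,0): R1 −= (2)R0 → (0, -14/3)
pivot(1,1)=-14/3: scale R1 → (0, 1)
  clear (0,1): R0 −= (4/3)R1 → (1, 0)

pivot columns: 0, 1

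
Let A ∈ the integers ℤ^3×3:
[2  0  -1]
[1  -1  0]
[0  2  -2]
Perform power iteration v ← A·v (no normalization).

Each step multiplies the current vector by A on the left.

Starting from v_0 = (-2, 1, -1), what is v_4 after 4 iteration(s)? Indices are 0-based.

v_4 = (-40, 4, -76)

v_0 = (-2, 1, -1).
v_1 = A·v_0 = (-3, -3, 4).
v_2 = A·v_1 = (-10, 0, -14).
v_3 = A·v_2 = (-6, -10, 28).
v_4 = A·v_3 = (-40, 4, -76).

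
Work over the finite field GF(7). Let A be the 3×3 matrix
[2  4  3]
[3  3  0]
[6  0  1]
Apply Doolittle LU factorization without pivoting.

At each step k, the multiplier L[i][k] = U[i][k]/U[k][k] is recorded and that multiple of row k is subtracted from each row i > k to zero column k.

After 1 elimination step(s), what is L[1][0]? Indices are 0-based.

L[1][0] = 5

k=0: U[0][0]=2
  eliminate (1,0): mult=5, new row 1: (0, 4, 6); set L[1][0]=5
  eliminate (2,0): mult=3, new row 2: (0, 2, 6); set L[2][0]=3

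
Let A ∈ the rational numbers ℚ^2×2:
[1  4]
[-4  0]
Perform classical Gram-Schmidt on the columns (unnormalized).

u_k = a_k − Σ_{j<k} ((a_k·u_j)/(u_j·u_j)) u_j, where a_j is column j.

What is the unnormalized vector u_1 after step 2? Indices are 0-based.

u_1 = (64/17, 16/17)

Step 1: u_0 = a_0 = (1, -4).
Step 2: u_1 = a_1 − (4/17)·u_0 = (64/17, 16/17).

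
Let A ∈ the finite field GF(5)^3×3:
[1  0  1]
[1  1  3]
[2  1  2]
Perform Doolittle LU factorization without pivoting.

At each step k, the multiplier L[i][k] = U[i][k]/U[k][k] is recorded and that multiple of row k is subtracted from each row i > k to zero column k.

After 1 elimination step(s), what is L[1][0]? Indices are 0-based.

Step 1: pivot at (0,0) is 1.
  row1 ← row1 − (1)·row0  ⇒  L[1][0]=1, U row1=(0, 1, 2)
  row2 ← row2 − (2)·row0  ⇒  L[2][0]=2, U row2=(0, 1, 0)

L[1][0] = 1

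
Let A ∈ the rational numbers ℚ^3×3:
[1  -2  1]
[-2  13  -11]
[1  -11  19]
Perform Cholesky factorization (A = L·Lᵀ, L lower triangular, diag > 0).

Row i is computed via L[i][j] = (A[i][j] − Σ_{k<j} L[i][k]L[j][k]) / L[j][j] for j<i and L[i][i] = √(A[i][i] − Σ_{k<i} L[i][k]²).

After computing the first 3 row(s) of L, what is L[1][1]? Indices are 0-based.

Step 1: L[0][0] = √(1) = 1.
  L[1][0] = (-2) / L[0][0] = -2.
Step 2: L[1][1] = √(9) = 3.
  L[2][0] = (1) / L[0][0] = 1.
  L[2][1] = (-9) / L[1][1] = -3.
Step 3: L[2][2] = √(9) = 3.

L[1][1] = 3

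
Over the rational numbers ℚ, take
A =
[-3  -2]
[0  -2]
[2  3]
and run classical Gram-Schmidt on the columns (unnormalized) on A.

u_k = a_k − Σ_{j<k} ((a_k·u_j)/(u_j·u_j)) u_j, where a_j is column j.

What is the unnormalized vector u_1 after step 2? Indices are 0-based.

u_1 = (10/13, -2, 15/13)

Step 1: u_0 = a_0 = (-3, 0, 2).
Step 2: u_1 = a_1 − (12/13)·u_0 = (10/13, -2, 15/13).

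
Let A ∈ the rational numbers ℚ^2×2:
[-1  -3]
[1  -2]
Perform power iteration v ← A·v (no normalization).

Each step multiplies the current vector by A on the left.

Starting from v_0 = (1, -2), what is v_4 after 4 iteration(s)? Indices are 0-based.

v_4 = (-5, 55)

v_0 = (1, -2).
v_1 = A·v_0 = (5, 5).
v_2 = A·v_1 = (-20, -5).
v_3 = A·v_2 = (35, -10).
v_4 = A·v_3 = (-5, 55).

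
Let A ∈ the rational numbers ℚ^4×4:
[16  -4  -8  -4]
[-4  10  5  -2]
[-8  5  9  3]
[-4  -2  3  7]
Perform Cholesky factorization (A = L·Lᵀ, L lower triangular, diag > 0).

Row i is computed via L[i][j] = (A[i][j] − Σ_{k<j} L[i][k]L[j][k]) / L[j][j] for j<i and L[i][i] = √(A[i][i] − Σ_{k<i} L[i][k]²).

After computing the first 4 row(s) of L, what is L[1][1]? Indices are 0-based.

Step 1: L[0][0] = √(16) = 4.
  L[1][0] = (-4) / L[0][0] = -1.
Step 2: L[1][1] = √(9) = 3.
  L[2][0] = (-8) / L[0][0] = -2.
  L[2][1] = (3) / L[1][1] = 1.
Step 3: L[2][2] = √(4) = 2.
  L[3][0] = (-4) / L[0][0] = -1.
  L[3][1] = (-3) / L[1][1] = -1.
  L[3][2] = (2) / L[2][2] = 1.
Step 4: L[3][3] = √(4) = 2.

L[1][1] = 3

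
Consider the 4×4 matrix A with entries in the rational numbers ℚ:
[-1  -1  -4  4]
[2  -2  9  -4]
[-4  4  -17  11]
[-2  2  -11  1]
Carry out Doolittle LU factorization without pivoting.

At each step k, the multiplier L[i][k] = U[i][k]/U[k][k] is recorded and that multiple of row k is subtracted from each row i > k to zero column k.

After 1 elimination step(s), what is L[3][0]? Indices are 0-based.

L[3][0] = 2

[col 0] pivot -1
  R1 -= -2*R0 → (0, -4, 1, 4)  (L[1][0] := -2)
  R2 -= 4*R0 → (0, 8, -1, -5)  (L[2][0] := 4)
  R3 -= 2*R0 → (0, 4, -3, -7)  (L[3][0] := 2)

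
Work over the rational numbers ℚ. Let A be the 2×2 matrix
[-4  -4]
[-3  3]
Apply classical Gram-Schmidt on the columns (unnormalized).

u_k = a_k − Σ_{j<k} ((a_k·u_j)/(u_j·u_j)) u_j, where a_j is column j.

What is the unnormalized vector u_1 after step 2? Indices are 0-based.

Step 1: u_0 = a_0 = (-4, -3).
Step 2: u_1 = a_1 − (7/25)·u_0 = (-72/25, 96/25).

u_1 = (-72/25, 96/25)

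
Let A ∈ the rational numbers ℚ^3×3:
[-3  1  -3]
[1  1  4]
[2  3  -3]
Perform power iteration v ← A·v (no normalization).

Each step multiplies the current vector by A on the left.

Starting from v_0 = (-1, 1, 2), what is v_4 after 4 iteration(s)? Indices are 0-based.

v_0 = (-1, 1, 2).
v_1 = A·v_0 = (-2, 8, -5).
v_2 = A·v_1 = (29, -14, 35).
v_3 = A·v_2 = (-206, 155, -89).
v_4 = A·v_3 = (1040, -407, 320).

v_4 = (1040, -407, 320)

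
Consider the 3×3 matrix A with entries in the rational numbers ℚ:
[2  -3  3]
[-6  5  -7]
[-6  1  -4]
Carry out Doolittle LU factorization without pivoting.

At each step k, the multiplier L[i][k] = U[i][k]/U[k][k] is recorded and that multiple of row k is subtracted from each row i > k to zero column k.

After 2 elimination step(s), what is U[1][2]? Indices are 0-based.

U[1][2] = 2

Step 1: pivot at (0,0) is 2.
  row1 ← row1 − (-3)·row0  ⇒  L[1][0]=-3, U row1=(0, -4, 2)
  row2 ← row2 − (-3)·row0  ⇒  L[2][0]=-3, U row2=(0, -8, 5)
Step 2: pivot at (1,1) is -4.
  row2 ← row2 − (2)·row1  ⇒  L[2][1]=2, U row2=(0, 0, 1)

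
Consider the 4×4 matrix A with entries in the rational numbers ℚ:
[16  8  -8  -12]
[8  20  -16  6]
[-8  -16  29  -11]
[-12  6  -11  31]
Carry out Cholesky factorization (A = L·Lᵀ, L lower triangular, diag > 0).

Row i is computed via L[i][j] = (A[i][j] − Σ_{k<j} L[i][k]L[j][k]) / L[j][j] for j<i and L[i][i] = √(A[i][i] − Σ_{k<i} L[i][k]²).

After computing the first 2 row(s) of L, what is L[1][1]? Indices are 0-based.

Step 1: L[0][0] = √(16) = 4.
  L[1][0] = (8) / L[0][0] = 2.
Step 2: L[1][1] = √(16) = 4.

L[1][1] = 4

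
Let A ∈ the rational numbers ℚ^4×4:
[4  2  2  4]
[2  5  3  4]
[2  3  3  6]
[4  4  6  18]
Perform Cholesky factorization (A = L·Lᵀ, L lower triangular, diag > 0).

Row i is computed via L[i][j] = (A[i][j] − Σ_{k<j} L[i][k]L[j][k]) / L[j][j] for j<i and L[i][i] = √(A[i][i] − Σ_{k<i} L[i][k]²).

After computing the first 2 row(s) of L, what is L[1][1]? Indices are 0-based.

Step 1: L[0][0] = √(4) = 2.
  L[1][0] = (2) / L[0][0] = 1.
Step 2: L[1][1] = √(4) = 2.

L[1][1] = 2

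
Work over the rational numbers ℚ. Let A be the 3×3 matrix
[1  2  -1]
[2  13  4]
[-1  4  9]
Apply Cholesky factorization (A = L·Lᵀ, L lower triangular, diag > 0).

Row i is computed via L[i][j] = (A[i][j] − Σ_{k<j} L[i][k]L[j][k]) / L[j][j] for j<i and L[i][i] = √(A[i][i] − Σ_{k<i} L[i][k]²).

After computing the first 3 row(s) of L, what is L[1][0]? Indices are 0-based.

L[1][0] = 2

Step 1: L[0][0] = √(1) = 1.
  L[1][0] = (2) / L[0][0] = 2.
Step 2: L[1][1] = √(9) = 3.
  L[2][0] = (-1) / L[0][0] = -1.
  L[2][1] = (6) / L[1][1] = 2.
Step 3: L[2][2] = √(4) = 2.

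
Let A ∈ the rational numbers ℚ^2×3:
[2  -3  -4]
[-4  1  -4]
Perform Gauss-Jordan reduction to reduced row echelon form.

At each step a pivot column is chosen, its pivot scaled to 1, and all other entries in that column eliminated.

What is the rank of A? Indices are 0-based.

rank = 2

pivot(0,0)=2: scale R0 → (1, -3/2, -2)
  clear (1,0): R1 −= (-4)R0 → (0, -5, -12)
pivot(1,1)=-5: scale R1 → (0, 1, 12/5)
  clear (0,1): R0 −= (-3/2)R1 → (1, 0, 8/5)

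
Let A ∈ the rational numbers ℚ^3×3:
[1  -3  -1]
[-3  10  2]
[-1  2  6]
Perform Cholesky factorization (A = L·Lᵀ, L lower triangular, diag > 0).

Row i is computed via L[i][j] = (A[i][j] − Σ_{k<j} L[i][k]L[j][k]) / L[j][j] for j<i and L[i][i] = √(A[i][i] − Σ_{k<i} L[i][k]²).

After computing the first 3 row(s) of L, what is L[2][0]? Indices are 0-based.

Step 1: L[0][0] = √(1) = 1.
  L[1][0] = (-3) / L[0][0] = -3.
Step 2: L[1][1] = √(1) = 1.
  L[2][0] = (-1) / L[0][0] = -1.
  L[2][1] = (-1) / L[1][1] = -1.
Step 3: L[2][2] = √(4) = 2.

L[2][0] = -1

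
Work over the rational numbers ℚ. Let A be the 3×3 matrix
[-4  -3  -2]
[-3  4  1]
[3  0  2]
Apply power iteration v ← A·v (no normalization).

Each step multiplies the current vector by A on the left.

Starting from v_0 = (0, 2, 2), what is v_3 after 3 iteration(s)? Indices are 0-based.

v_3 = (-186, 268, -38)

v_0 = (0, 2, 2).
v_1 = A·v_0 = (-10, 10, 4).
v_2 = A·v_1 = (2, 74, -22).
v_3 = A·v_2 = (-186, 268, -38).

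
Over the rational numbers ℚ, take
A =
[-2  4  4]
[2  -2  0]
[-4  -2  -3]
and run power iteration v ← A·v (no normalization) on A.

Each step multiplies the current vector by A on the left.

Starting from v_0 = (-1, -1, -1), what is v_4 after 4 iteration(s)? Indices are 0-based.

v_0 = (-1, -1, -1).
v_1 = A·v_0 = (-6, 0, 9).
v_2 = A·v_1 = (48, -12, -3).
v_3 = A·v_2 = (-156, 120, -159).
v_4 = A·v_3 = (156, -552, 861).

v_4 = (156, -552, 861)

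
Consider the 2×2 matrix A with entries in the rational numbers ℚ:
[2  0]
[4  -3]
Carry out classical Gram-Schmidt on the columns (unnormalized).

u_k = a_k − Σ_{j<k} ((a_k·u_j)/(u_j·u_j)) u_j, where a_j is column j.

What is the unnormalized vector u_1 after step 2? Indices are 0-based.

u_1 = (6/5, -3/5)

Step 1: u_0 = a_0 = (2, 4).
Step 2: u_1 = a_1 − (-3/5)·u_0 = (6/5, -3/5).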